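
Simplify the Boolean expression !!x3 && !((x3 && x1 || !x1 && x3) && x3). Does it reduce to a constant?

!!x3 && !((x3 && x1 || !x1 && x3) && x3)
= !!x3 && !(x3 && x3)   — distribution
= x3 && !(x3 && x3)   — double negation
= x3 && !x3   — idempotence
= false   — complement

false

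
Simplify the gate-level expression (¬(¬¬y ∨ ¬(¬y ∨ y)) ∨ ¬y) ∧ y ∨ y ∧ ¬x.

y ∧ ¬x

(¬(¬¬y ∨ ¬(¬y ∨ y)) ∨ ¬y) ∧ y ∨ y ∧ ¬x
= (¬y ∧ (¬y ∨ y) ∨ ¬y) ∧ y ∨ y ∧ ¬x
= (¬y ∨ ¬y) ∧ y ∨ y ∧ ¬x
= ¬y ∧ y ∨ y ∧ ¬x
= y ∧ ¬x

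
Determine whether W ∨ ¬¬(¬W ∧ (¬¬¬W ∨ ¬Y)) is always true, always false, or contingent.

always true

W ∨ ¬¬(¬W ∧ (¬¬¬W ∨ ¬Y))
= W ∨ ¬¬(¬W ∧ (¬W ∨ ¬Y))   (double negation)
= W ∨ ¬¬¬W   (absorption)
= W ∨ ¬W   (double negation)
= True   (complement)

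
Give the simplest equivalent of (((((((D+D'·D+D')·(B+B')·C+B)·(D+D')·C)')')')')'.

(((((((D+D'·D+D')·(B+B')·C+B)·(D+D')·C)')')')')'
= (((((((D+D'·D+D')·C+B)·(D+D')·C)')')')')'
= (((((((D+D')·C+B)·(D+D')·C)')')')')'
= ((((((D+D')·C)')')')')'
= ((((D+D')·C)')')'
= ((D+D')·C)'
= C'

C'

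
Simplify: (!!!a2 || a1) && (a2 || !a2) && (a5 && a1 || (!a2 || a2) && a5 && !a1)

(!!!a2 || a1) && (a2 || !a2) && (a5 && a1 || (!a2 || a2) && a5 && !a1)
= (!a2 || a1) && (a2 || !a2) && (a5 && a1 || (!a2 || a2) && a5 && !a1)   [double negation]
= (!a2 || a1) && (a2 || !a2) && (a5 && a1 || a5 && !a1)   [complement / identity]
= (!a2 || a1) && (a2 || !a2) && a5   [distribution]
= (!a2 || a1) && a5   [complement / identity]

(!a2 || a1) && a5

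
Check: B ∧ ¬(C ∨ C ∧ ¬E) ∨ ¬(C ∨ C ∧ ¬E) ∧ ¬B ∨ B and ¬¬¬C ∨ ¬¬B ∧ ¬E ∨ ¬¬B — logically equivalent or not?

Yes

E1: B ∧ ¬(C ∨ C ∧ ¬E) ∨ ¬(C ∨ C ∧ ¬E) ∧ ¬B ∨ B
    = ¬(C ∨ C ∧ ¬E) ∨ B   (distribution)
    = ¬C ∨ B   (absorption)
E2: ¬¬¬C ∨ ¬¬B ∧ ¬E ∨ ¬¬B
    = ¬C ∨ ¬¬B ∧ ¬E ∨ ¬¬B   (double negation)
    = ¬C ∨ ¬¬B   (absorption)
    = ¬C ∨ B   (double negation)
Both reduce to ¬C ∨ B, so they are equivalent.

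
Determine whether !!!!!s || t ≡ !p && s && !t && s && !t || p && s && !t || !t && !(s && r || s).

No

E1: !!!!!s || t
    = !!!s || t   [double negation]
    = !s || t   [double negation]
E2: !p && s && !t && s && !t || p && s && !t || !t && !(s && r || s)
    = !p && s && !t || p && s && !t || !t && !(s && r || s)   [idempotence]
    = s && !t || !t && !(s && r || s)   [distribution]
    = s && !t || !t && !s   [absorption]
    = !t   [distribution]
These differ: at p=0, r=0, s=0, t=1, E1 = 1 but E2 = 0.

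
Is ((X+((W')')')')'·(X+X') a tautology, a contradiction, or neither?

((X+((W')')')')'·(X+X')
= ((X+((W')')')')'
= ((X+W')')'
= X+W'
This depends on W, X, so it is not a constant.

neither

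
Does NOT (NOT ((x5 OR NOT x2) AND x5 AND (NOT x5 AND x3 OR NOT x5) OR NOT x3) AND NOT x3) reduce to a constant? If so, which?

NOT (NOT ((x5 OR NOT x2) AND x5 AND (NOT x5 AND x3 OR NOT x5) OR NOT x3) AND NOT x3)
= NOT (NOT (x5 AND (NOT x5 AND x3 OR NOT x5) OR NOT x3) AND NOT x3)   — absorption
= NOT (NOT (x5 AND NOT x5 OR NOT x3) AND NOT x3)   — absorption
= NOT (NOT NOT x3 AND NOT x3)   — complement / identity
= NOT x3 OR x3   — De Morgan
= TRUE   — complement

yes, True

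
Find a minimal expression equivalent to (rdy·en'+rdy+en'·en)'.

rdy'

(rdy·en'+rdy+en'·en)'
= (rdy·en'+rdy)'   (complement / identity)
= rdy'   (absorption)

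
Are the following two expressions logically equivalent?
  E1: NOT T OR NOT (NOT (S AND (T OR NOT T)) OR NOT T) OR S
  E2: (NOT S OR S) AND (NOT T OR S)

E1: NOT T OR NOT (NOT (S AND (T OR NOT T)) OR NOT T) OR S
    = NOT T OR NOT (NOT S OR NOT T) OR S
    = NOT T OR S AND T OR S
    = NOT T OR S
E2: (NOT S OR S) AND (NOT T OR S)
    = NOT T OR S
Both reduce to NOT T OR S, so they are equivalent.

Yes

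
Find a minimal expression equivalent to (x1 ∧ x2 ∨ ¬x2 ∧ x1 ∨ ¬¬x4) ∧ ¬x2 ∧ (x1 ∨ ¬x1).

(x1 ∧ x2 ∨ ¬x2 ∧ x1 ∨ ¬¬x4) ∧ ¬x2 ∧ (x1 ∨ ¬x1)
= (x1 ∨ ¬¬x4) ∧ ¬x2 ∧ (x1 ∨ ¬x1)   [distribution]
= (x1 ∨ x4) ∧ ¬x2 ∧ (x1 ∨ ¬x1)   [double negation]
= (x1 ∨ x4) ∧ ¬x2   [complement / identity]

(x1 ∨ x4) ∧ ¬x2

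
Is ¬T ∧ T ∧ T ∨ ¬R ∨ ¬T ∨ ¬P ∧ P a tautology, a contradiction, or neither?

¬T ∧ T ∧ T ∨ ¬R ∨ ¬T ∨ ¬P ∧ P
= ¬T ∧ T ∧ T ∨ ¬R ∨ ¬T   (complement / identity)
= ¬T ∧ T ∨ ¬R ∨ ¬T   (idempotence)
= ¬R ∨ ¬T   (complement / identity)
This depends on R, T, so it is not a constant.

neither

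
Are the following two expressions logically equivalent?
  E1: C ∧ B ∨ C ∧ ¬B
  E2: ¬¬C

Yes

E1: C ∧ B ∨ C ∧ ¬B
    = C   [distribution]
E2: ¬¬C
    = C   [double negation]
Both reduce to C, so they are equivalent.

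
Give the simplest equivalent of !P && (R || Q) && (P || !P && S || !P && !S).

!P && (R || Q) && (P || !P && S || !P && !S)
= !P && (R || Q) && (P || !P)
= !P && (R || Q)

!P && (R || Q)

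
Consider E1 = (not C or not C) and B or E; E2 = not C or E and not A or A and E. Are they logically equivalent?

E1: (not C or not C) and B or E
    = not C and B or E   [idempotence]
E2: not C or E and not A or A and E
    = not C or E   [distribution]
These differ: at A=0, B=0, C=0, E=0, E1 = 0 but E2 = 1.

No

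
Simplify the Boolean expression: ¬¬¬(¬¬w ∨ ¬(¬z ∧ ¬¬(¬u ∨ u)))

¬¬¬(¬¬w ∨ ¬(¬z ∧ ¬¬(¬u ∨ u)))
= ¬(¬¬w ∨ ¬(¬z ∧ ¬¬(¬u ∨ u)))   — double negation
= ¬(¬¬w ∨ ¬(¬z ∧ (¬u ∨ u)))   — double negation
= ¬(¬¬w ∨ ¬¬z)   — complement / identity
= ¬w ∧ ¬z   — De Morgan

¬w ∧ ¬z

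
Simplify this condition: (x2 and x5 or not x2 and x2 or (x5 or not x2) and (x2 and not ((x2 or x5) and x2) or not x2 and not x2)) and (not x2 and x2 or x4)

(x5 or not x2) and x4

(x2 and x5 or not x2 and x2 or (x5 or not x2) and (x2 and not ((x2 or x5) and x2) or not x2 and not x2)) and (not x2 and x2 or x4)
= (x2 and x5 or not x2 and x2 or (x5 or not x2) and (x2 and not ((x2 or x5) and x2) or not x2 and not x2)) and x4   (complement / identity)
= (x2 and x5 or not x2 and x2 or (x5 or not x2) and (x2 and not x2 or not x2 and not x2)) and x4   (absorption)
= (x2 and (x5 or not x2) or (x5 or not x2) and (x2 and not x2 or not x2 and not x2)) and x4   (distribution)
= (x2 and (x5 or not x2) or (x5 or not x2) and not x2) and x4   (distribution)
= (x5 or not x2) and x4   (distribution)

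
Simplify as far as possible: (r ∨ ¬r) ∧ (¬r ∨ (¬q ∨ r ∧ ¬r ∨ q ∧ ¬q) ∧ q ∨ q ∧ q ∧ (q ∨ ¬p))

¬r ∨ q

(r ∨ ¬r) ∧ (¬r ∨ (¬q ∨ r ∧ ¬r ∨ q ∧ ¬q) ∧ q ∨ q ∧ q ∧ (q ∨ ¬p))
= ¬r ∨ (¬q ∨ r ∧ ¬r ∨ q ∧ ¬q) ∧ q ∨ q ∧ q ∧ (q ∨ ¬p)   [complement / identity]
= ¬r ∨ (¬q ∨ q ∧ ¬q) ∧ q ∨ q ∧ q ∧ (q ∨ ¬p)   [complement / identity]
= ¬r ∨ (¬q ∨ q ∧ ¬q) ∧ q ∨ q ∧ q   [absorption]
= ¬r ∨ ¬q ∧ q ∨ q ∧ q   [complement / identity]
= ¬r ∨ q   [distribution]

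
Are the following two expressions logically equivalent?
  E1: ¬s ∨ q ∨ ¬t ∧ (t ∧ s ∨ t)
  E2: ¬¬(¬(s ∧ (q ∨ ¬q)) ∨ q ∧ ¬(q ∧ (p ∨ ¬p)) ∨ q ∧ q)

E1: ¬s ∨ q ∨ ¬t ∧ (t ∧ s ∨ t)
    = ¬s ∨ q ∨ ¬t ∧ t   [absorption]
    = ¬s ∨ q   [complement / identity]
E2: ¬¬(¬(s ∧ (q ∨ ¬q)) ∨ q ∧ ¬(q ∧ (p ∨ ¬p)) ∨ q ∧ q)
    = ¬¬(¬s ∨ q ∧ ¬(q ∧ (p ∨ ¬p)) ∨ q ∧ q)   [complement / identity]
    = ¬¬(¬s ∨ q ∧ ¬q ∨ q ∧ q)   [complement / identity]
    = ¬¬(¬s ∨ q)   [distribution]
    = ¬s ∨ q   [double negation]
Both reduce to ¬s ∨ q, so they are equivalent.

Yes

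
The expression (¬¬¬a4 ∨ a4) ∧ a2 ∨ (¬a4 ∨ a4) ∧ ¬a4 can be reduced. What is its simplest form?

a2 ∨ ¬a4

(¬¬¬a4 ∨ a4) ∧ a2 ∨ (¬a4 ∨ a4) ∧ ¬a4
= (¬a4 ∨ a4) ∧ a2 ∨ (¬a4 ∨ a4) ∧ ¬a4   [double negation]
= (¬a4 ∨ a4) ∧ (a2 ∨ ¬a4)   [distribution]
= a2 ∨ ¬a4   [complement / identity]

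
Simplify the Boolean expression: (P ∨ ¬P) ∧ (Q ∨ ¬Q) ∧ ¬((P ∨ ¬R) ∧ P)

(P ∨ ¬P) ∧ (Q ∨ ¬Q) ∧ ¬((P ∨ ¬R) ∧ P)
= (Q ∨ ¬Q) ∧ ¬((P ∨ ¬R) ∧ P)   — complement / identity
= (Q ∨ ¬Q) ∧ ¬P   — absorption
= ¬P   — complement / identity

¬P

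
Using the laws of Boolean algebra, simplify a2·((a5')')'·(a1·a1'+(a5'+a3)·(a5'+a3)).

a2·((a5')')'·(a1·a1'+(a5'+a3)·(a5'+a3))
= a2·a5'·(a1·a1'+(a5'+a3)·(a5'+a3))   [double negation]
= a2·a5'·(a1·a1'+a5'+a3)   [idempotence]
= a2·a5'·(a5'+a3)   [complement / identity]
= a2·a5'   [absorption]

a2·a5'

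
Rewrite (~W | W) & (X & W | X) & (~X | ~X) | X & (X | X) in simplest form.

(~W | W) & (X & W | X) & (~X | ~X) | X & (X | X)
= (~W | W) & (X & W | X) & (~X | ~X) | X & X   — idempotence
= (~W | W) & X & (~X | ~X) | X & X   — absorption
= X & (~X | ~X) | X & X   — complement / identity
= X & ~X | X & X   — idempotence
= X   — distribution

X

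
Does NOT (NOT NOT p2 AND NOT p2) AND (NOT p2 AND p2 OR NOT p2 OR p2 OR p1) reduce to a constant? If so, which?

NOT (NOT NOT p2 AND NOT p2) AND (NOT p2 AND p2 OR NOT p2 OR p2 OR p1)
= (NOT p2 OR p2) AND (NOT p2 AND p2 OR NOT p2 OR p2 OR p1)
= (NOT p2 OR p2) AND (NOT p2 OR p2 OR p1)
= NOT p2 OR p2
= TRUE

yes, True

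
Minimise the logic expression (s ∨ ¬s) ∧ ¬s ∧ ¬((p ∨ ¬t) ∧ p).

(s ∨ ¬s) ∧ ¬s ∧ ¬((p ∨ ¬t) ∧ p)
= ¬s ∧ ¬((p ∨ ¬t) ∧ p)   — complement / identity
= ¬s ∧ ¬p   — absorption

¬s ∧ ¬p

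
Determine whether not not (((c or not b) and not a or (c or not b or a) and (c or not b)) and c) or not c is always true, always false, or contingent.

always true

not not (((c or not b) and not a or (c or not b or a) and (c or not b)) and c) or not c
= not not (((c or not b) and not a or c or not b) and c) or not c   [absorption]
= not not ((c or not b) and c) or not c   [absorption]
= not not c or not c   [absorption]
= c or not c   [double negation]
= True   [complement]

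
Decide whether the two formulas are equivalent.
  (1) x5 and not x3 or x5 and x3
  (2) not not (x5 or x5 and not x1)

E1: x5 and not x3 or x5 and x3
    = x5   — distribution
E2: not not (x5 or x5 and not x1)
    = x5 or x5 and not x1   — double negation
    = x5   — absorption
Both reduce to x5, so they are equivalent.

Yes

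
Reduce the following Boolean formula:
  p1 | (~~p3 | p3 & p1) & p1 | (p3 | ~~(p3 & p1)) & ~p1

p1 | p3

p1 | (~~p3 | p3 & p1) & p1 | (p3 | ~~(p3 & p1)) & ~p1
= p1 | (~~p3 | p3 & p1) & p1 | (p3 | p3 & p1) & ~p1
= p1 | (p3 | p3 & p1) & p1 | (p3 | p3 & p1) & ~p1
= p1 | p3 | p3 & p1
= p1 | p3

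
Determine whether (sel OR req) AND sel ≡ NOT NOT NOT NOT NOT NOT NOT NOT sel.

Yes

E1: (sel OR req) AND sel
    = sel   [absorption]
E2: NOT NOT NOT NOT NOT NOT NOT NOT sel
    = NOT NOT NOT NOT NOT NOT sel   [double negation]
    = NOT NOT NOT NOT sel   [double negation]
    = NOT NOT sel   [double negation]
    = sel   [double negation]
Both reduce to sel, so they are equivalent.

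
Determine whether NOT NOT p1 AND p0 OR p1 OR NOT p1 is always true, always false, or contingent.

always true

NOT NOT p1 AND p0 OR p1 OR NOT p1
= p1 AND p0 OR p1 OR NOT p1   (double negation)
= p1 OR NOT p1   (absorption)
= TRUE   (complement)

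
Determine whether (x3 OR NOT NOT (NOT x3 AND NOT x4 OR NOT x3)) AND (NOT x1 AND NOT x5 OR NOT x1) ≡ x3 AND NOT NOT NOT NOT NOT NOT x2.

E1: (x3 OR NOT NOT (NOT x3 AND NOT x4 OR NOT x3)) AND (NOT x1 AND NOT x5 OR NOT x1)
    = (x3 OR NOT NOT (NOT x3 AND NOT x4 OR NOT x3)) AND NOT x1   (absorption)
    = (x3 OR NOT x3 AND NOT x4 OR NOT x3) AND NOT x1   (double negation)
    = (x3 OR NOT x3) AND NOT x1   (absorption)
    = NOT x1   (complement / identity)
E2: x3 AND NOT NOT NOT NOT NOT NOT x2
    = x3 AND NOT NOT NOT NOT x2   (double negation)
    = x3 AND NOT NOT x2   (double negation)
    = x3 AND x2   (double negation)
These differ: at x1=0, x2=0, x3=0, x4=0, x5=1, E1 = 1 but E2 = 0.

No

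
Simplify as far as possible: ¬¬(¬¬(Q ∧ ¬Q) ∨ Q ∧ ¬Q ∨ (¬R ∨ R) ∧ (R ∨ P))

R ∨ P

¬¬(¬¬(Q ∧ ¬Q) ∨ Q ∧ ¬Q ∨ (¬R ∨ R) ∧ (R ∨ P))
= ¬¬(¬¬(Q ∧ ¬Q) ∨ Q ∧ ¬Q ∨ R ∨ P)
= ¬¬(¬¬(Q ∧ ¬Q) ∨ R ∨ P)
= ¬¬(Q ∧ ¬Q ∨ R ∨ P)
= Q ∧ ¬Q ∨ R ∨ P
= R ∨ P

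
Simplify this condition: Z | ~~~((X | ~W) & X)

Z | ~~~((X | ~W) & X)
= Z | ~~~X   (absorption)
= Z | ~X   (double negation)

Z | ~X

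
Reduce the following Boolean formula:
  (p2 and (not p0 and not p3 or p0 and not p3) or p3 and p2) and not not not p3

(p2 and (not p0 and not p3 or p0 and not p3) or p3 and p2) and not not not p3
= (p2 and not p3 or p3 and p2) and not not not p3
= p2 and not not not p3
= p2 and not p3

p2 and not p3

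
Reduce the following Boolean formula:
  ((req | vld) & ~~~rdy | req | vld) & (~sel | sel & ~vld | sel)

((req | vld) & ~~~rdy | req | vld) & (~sel | sel & ~vld | sel)
= ((req | vld) & ~rdy | req | vld) & (~sel | sel & ~vld | sel)   (double negation)
= ((req | vld) & ~rdy | req | vld) & (~sel | sel)   (absorption)
= (req | vld) & ~rdy | req | vld   (complement / identity)
= req | vld   (absorption)

req | vld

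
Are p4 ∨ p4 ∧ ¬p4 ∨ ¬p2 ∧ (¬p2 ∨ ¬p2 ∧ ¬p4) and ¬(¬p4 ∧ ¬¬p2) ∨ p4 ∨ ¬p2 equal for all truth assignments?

Yes

E1: p4 ∨ p4 ∧ ¬p4 ∨ ¬p2 ∧ (¬p2 ∨ ¬p2 ∧ ¬p4)
    = p4 ∨ p4 ∧ ¬p4 ∨ ¬p2 ∧ ¬p2   (absorption)
    = p4 ∨ ¬p2 ∧ ¬p2   (complement / identity)
    = p4 ∨ ¬p2   (idempotence)
E2: ¬(¬p4 ∧ ¬¬p2) ∨ p4 ∨ ¬p2
    = p4 ∨ ¬p2 ∨ p4 ∨ ¬p2   (De Morgan)
    = p4 ∨ ¬p2   (idempotence)
Both reduce to p4 ∨ ¬p2, so they are equivalent.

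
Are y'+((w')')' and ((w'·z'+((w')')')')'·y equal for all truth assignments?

No

E1: y'+((w')')'
    = y'+w'   (double negation)
E2: ((w'·z'+((w')')')')'·y
    = ((w'·z'+w')')'·y   (double negation)
    = ((w')')'·y   (absorption)
    = w'·y   (double negation)
These differ: at w=1, y=0, z=1, E1 = 1 but E2 = 0.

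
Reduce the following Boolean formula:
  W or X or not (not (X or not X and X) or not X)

W or X or not (not (X or not X and X) or not X)
= W or X or not (not X or not X)   [complement / identity]
= W or X or not not X   [idempotence]
= W or X or X   [double negation]
= W or X   [idempotence]

W or X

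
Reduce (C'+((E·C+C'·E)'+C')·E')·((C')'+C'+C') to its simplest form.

(C'+((E·C+C'·E)'+C')·E')·((C')'+C'+C')
= (C'+(E'+C')·E')·((C')'+C'+C')   [distribution]
= C'+(E'+C')·E'·((C')'+C')   [distribution]
= C'+(E'+C')·E'·(C+C')   [double negation]
= C'+(E'+C')·E'   [complement / identity]
= C'+E'   [absorption]

C'+E'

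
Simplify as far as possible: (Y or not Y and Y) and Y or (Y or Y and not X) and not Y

Y

(Y or not Y and Y) and Y or (Y or Y and not X) and not Y
= (Y or not Y and Y) and Y or Y and not Y   [absorption]
= Y and Y or Y and not Y   [complement / identity]
= Y   [distribution]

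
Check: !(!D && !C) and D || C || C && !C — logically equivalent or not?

Yes

E1: !(!D && !C)
    = D || C   — De Morgan
E2: D || C || C && !C
    = D || C   — complement / identity
Both reduce to D || C, so they are equivalent.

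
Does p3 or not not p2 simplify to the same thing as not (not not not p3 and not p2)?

Yes

E1: p3 or not not p2
    = p3 or p2   — double negation
E2: not (not not not p3 and not p2)
    = not not p3 or p2   — De Morgan
    = p3 or p2   — double negation
Both reduce to p3 or p2, so they are equivalent.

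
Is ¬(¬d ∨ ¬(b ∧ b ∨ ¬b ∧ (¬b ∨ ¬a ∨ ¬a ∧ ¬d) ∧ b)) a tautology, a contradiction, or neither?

neither

¬(¬d ∨ ¬(b ∧ b ∨ ¬b ∧ (¬b ∨ ¬a ∨ ¬a ∧ ¬d) ∧ b))
= ¬(¬d ∨ ¬(b ∧ b ∨ ¬b ∧ (¬b ∨ ¬a) ∧ b))
= ¬(¬d ∨ ¬(b ∧ b ∨ ¬b ∧ b))
= ¬(¬d ∨ ¬b)
= d ∧ b
This depends on b, d, so it is not a constant.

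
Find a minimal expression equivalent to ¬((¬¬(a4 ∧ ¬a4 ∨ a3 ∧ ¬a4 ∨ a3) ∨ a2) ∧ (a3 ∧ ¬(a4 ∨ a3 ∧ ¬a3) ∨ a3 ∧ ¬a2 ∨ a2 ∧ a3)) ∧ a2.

¬a3 ∧ a2

¬((¬¬(a4 ∧ ¬a4 ∨ a3 ∧ ¬a4 ∨ a3) ∨ a2) ∧ (a3 ∧ ¬(a4 ∨ a3 ∧ ¬a3) ∨ a3 ∧ ¬a2 ∨ a2 ∧ a3)) ∧ a2
= ¬((¬¬(a4 ∧ ¬a4 ∨ a3 ∧ ¬a4 ∨ a3) ∨ a2) ∧ (a3 ∧ ¬(a4 ∨ a3 ∧ ¬a3) ∨ a3)) ∧ a2
= ¬((a4 ∧ ¬a4 ∨ a3 ∧ ¬a4 ∨ a3 ∨ a2) ∧ (a3 ∧ ¬(a4 ∨ a3 ∧ ¬a3) ∨ a3)) ∧ a2
= ¬((a4 ∧ ¬a4 ∨ a3 ∧ ¬a4 ∨ a3 ∨ a2) ∧ (a3 ∧ ¬a4 ∨ a3)) ∧ a2
= ¬((a3 ∧ ¬a4 ∨ a3 ∨ a2) ∧ (a3 ∧ ¬a4 ∨ a3)) ∧ a2
= ¬(a3 ∧ ¬a4 ∨ a3) ∧ a2
= ¬a3 ∧ a2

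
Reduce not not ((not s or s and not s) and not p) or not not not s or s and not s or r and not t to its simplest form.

not s or r and not t

not not ((not s or s and not s) and not p) or not not not s or s and not s or r and not t
= (not s or s and not s) and not p or not not not s or s and not s or r and not t   — double negation
= (not s or s and not s) and not p or not s or s and not s or r and not t   — double negation
= not s or s and not s or r and not t   — absorption
= not s or r and not t   — complement / identity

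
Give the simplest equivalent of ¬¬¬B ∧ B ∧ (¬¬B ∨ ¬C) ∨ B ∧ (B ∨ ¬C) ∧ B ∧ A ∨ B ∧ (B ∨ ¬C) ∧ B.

B

¬¬¬B ∧ B ∧ (¬¬B ∨ ¬C) ∨ B ∧ (B ∨ ¬C) ∧ B ∧ A ∨ B ∧ (B ∨ ¬C) ∧ B
= ¬¬¬B ∧ B ∧ (B ∨ ¬C) ∨ B ∧ (B ∨ ¬C) ∧ B ∧ A ∨ B ∧ (B ∨ ¬C) ∧ B
= ¬B ∧ B ∧ (B ∨ ¬C) ∨ B ∧ (B ∨ ¬C) ∧ B ∧ A ∨ B ∧ (B ∨ ¬C) ∧ B
= ¬B ∧ B ∧ (B ∨ ¬C) ∨ B ∧ (B ∨ ¬C) ∧ B
= B ∧ (B ∨ ¬C)
= B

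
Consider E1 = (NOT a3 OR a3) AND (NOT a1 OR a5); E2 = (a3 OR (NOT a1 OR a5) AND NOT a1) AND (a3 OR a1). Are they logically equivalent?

E1: (NOT a3 OR a3) AND (NOT a1 OR a5)
    = NOT a1 OR a5   — complement / identity
E2: (a3 OR (NOT a1 OR a5) AND NOT a1) AND (a3 OR a1)
    = (a3 OR NOT a1) AND (a3 OR a1)   — absorption
    = a3 OR NOT a1 AND a1   — distribution
    = a3   — complement / identity
These differ: at a1=0, a3=0, a5=0, E1 = 1 but E2 = 0.

No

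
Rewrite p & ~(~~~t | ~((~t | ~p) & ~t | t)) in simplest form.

p & ~(~~~t | ~((~t | ~p) & ~t | t))
= p & ~(~~~t | ~(~t | t))   — absorption
= p & ~(~t | ~(~t | t))   — double negation
= p & t & (~t | t)   — De Morgan
= p & t   — complement / identity

p & t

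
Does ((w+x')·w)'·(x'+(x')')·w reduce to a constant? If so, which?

yes, False

((w+x')·w)'·(x'+(x')')·w
= ((w+x')·w)'·(x'+x)·w   (double negation)
= ((w+x')·w)'·w   (complement / identity)
= w'·w   (absorption)
= 0   (complement)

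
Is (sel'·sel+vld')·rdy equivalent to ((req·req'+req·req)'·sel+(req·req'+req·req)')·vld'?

No

E1: (sel'·sel+vld')·rdy
    = vld'·rdy   — complement / identity
E2: ((req·req'+req·req)'·sel+(req·req'+req·req)')·vld'
    = (req·req'+req·req)'·vld'   — absorption
    = req'·vld'   — distribution
These differ: at rdy=0, req=0, sel=0, vld=0, E1 = 0 but E2 = 1.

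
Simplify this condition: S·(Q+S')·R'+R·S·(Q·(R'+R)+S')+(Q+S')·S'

Q+S'

S·(Q+S')·R'+R·S·(Q·(R'+R)+S')+(Q+S')·S'
= S·(Q+S')·R'+R·S·(Q+S')+(Q+S')·S'   — complement / identity
= S·(Q+S')+(Q+S')·S'   — distribution
= Q+S'   — distribution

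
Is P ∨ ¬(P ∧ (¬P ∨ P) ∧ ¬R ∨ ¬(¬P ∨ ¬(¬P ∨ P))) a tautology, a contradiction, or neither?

P ∨ ¬(P ∧ (¬P ∨ P) ∧ ¬R ∨ ¬(¬P ∨ ¬(¬P ∨ P)))
= P ∨ ¬(P ∧ (¬P ∨ P) ∧ ¬R ∨ P ∧ (¬P ∨ P))   — De Morgan
= P ∨ ¬(P ∧ (¬P ∨ P))   — absorption
= P ∨ ¬P   — complement / identity
= True   — complement

tautology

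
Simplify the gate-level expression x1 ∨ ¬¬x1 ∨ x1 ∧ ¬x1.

x1

x1 ∨ ¬¬x1 ∨ x1 ∧ ¬x1
= x1 ∨ x1 ∨ x1 ∧ ¬x1   (double negation)
= x1 ∨ x1   (complement / identity)
= x1   (idempotence)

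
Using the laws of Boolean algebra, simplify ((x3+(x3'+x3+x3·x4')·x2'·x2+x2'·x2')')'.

x3+x2'

((x3+(x3'+x3+x3·x4')·x2'·x2+x2'·x2')')'
= ((x3+(x3'+x3)·x2'·x2+x2'·x2')')'   (absorption)
= ((x3+x2'·x2+x2'·x2')')'   (complement / identity)
= ((x3+x2')')'   (distribution)
= x3+x2'   (double negation)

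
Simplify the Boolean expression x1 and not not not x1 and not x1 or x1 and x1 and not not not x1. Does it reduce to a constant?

False

x1 and not not not x1 and not x1 or x1 and x1 and not not not x1
= x1 and not not not x1
= x1 and not x1
= False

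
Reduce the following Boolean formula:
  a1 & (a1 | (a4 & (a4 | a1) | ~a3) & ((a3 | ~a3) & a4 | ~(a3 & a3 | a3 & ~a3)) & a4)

a1 & (a1 | (a4 & (a4 | a1) | ~a3) & ((a3 | ~a3) & a4 | ~(a3 & a3 | a3 & ~a3)) & a4)
= a1 & (a1 | (a4 & (a4 | a1) | ~a3) & (a4 | ~(a3 & a3 | a3 & ~a3)) & a4)   [complement / identity]
= a1 & (a1 | (a4 & (a4 | a1) | ~a3) & (a4 | ~a3) & a4)   [distribution]
= a1 & (a1 | (a4 | ~a3) & (a4 | ~a3) & a4)   [absorption]
= a1 & (a1 | (a4 | ~a3) & a4)   [idempotence]
= a1 & (a1 | a4)   [absorption]
= a1   [absorption]

a1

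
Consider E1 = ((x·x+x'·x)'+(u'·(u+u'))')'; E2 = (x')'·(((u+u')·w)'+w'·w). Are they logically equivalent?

E1: ((x·x+x'·x)'+(u'·(u+u'))')'
    = (x'+(u'·(u+u'))')'
    = (x'+(u')')'
    = x·u'
E2: (x')'·(((u+u')·w)'+w'·w)
    = (x')'·(w'+w'·w)
    = x·(w'+w'·w)
    = x·w'
These differ: at u=0, w=1, x=1, E1 = 1 but E2 = 0.

No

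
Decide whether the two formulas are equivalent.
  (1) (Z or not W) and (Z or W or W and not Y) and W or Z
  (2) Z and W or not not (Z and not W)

Yes

E1: (Z or not W) and (Z or W or W and not Y) and W or Z
    = (Z or not W and (W or W and not Y)) and W or Z
    = (Z or not W and W) and W or Z
    = Z and W or Z
    = Z
E2: Z and W or not not (Z and not W)
    = Z and W or Z and not W
    = Z
Both reduce to Z, so they are equivalent.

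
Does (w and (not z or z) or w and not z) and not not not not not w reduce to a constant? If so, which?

yes, False

(w and (not z or z) or w and not z) and not not not not not w
= (w and (not z or z) or w and not z) and not not not w
= (w and (not z or z) or w and not z) and not w
= (w or w and not z) and not w
= w and not w
= False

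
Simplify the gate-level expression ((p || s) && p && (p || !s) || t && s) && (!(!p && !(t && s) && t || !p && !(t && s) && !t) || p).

p || t && s

((p || s) && p && (p || !s) || t && s) && (!(!p && !(t && s) && t || !p && !(t && s) && !t) || p)
= ((p || s) && p && (p || !s) || t && s) && (!(!p && !(t && s)) || p)
= ((p || s) && p || t && s) && (!(!p && !(t && s)) || p)
= (p || t && s) && (!(!p && !(t && s)) || p)
= (p || t && s) && (p || t && s || p)
= p || t && s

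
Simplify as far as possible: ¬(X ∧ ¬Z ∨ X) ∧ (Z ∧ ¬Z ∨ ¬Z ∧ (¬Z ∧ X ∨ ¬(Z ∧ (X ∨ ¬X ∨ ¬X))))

¬(X ∧ ¬Z ∨ X) ∧ (Z ∧ ¬Z ∨ ¬Z ∧ (¬Z ∧ X ∨ ¬(Z ∧ (X ∨ ¬X ∨ ¬X))))
= ¬(X ∧ ¬Z ∨ X) ∧ (Z ∧ ¬Z ∨ ¬Z ∧ (¬Z ∧ X ∨ ¬(Z ∧ (X ∨ ¬X))))   — idempotence
= ¬(X ∧ ¬Z ∨ X) ∧ (Z ∧ ¬Z ∨ ¬Z ∧ (¬Z ∧ X ∨ ¬Z))   — complement / identity
= ¬(X ∧ ¬Z ∨ X) ∧ (Z ∧ ¬Z ∨ ¬Z ∧ ¬Z)   — absorption
= ¬(X ∧ ¬Z ∨ X) ∧ ¬Z   — distribution
= ¬X ∧ ¬Z   — absorption

¬X ∧ ¬Z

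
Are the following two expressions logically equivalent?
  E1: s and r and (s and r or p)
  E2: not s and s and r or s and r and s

Yes

E1: s and r and (s and r or p)
    = s and r   [absorption]
E2: not s and s and r or s and r and s
    = s and r   [distribution]
Both reduce to s and r, so they are equivalent.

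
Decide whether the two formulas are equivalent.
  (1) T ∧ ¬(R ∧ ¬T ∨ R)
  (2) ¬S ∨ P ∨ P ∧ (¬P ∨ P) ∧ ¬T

E1: T ∧ ¬(R ∧ ¬T ∨ R)
    = T ∧ ¬R   — absorption
E2: ¬S ∨ P ∨ P ∧ (¬P ∨ P) ∧ ¬T
    = ¬S ∨ P ∨ P ∧ ¬T   — complement / identity
    = ¬S ∨ P   — absorption
These differ: at P=1, R=1, S=0, T=1, E1 = 0 but E2 = 1.

No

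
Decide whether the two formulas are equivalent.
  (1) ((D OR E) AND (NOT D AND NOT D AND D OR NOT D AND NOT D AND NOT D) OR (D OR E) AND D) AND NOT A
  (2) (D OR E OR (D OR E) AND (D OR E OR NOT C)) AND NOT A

E1: ((D OR E) AND (NOT D AND NOT D AND D OR NOT D AND NOT D AND NOT D) OR (D OR E) AND D) AND NOT A
    = ((D OR E) AND NOT D AND NOT D OR (D OR E) AND D) AND NOT A   — distribution
    = ((D OR E) AND NOT D OR (D OR E) AND D) AND NOT A   — idempotence
    = (D OR E) AND NOT A   — distribution
E2: (D OR E OR (D OR E) AND (D OR E OR NOT C)) AND NOT A
    = (D OR E OR D OR E) AND NOT A   — absorption
    = (D OR E) AND NOT A   — idempotence
Both reduce to (D OR E) AND NOT A, so they are equivalent.

Yes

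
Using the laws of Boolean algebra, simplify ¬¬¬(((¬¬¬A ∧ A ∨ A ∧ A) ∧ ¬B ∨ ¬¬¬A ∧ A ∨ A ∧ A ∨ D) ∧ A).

¬¬¬(((¬¬¬A ∧ A ∨ A ∧ A) ∧ ¬B ∨ ¬¬¬A ∧ A ∨ A ∧ A ∨ D) ∧ A)
= ¬¬¬((¬¬¬A ∧ A ∨ A ∧ A ∨ D) ∧ A)   [absorption]
= ¬¬¬((¬A ∧ A ∨ A ∧ A ∨ D) ∧ A)   [double negation]
= ¬¬¬((A ∨ D) ∧ A)   [distribution]
= ¬((A ∨ D) ∧ A)   [double negation]
= ¬A   [absorption]

¬A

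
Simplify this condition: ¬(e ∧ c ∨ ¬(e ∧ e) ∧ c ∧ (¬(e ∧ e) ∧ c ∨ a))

¬(e ∧ c ∨ ¬(e ∧ e) ∧ c ∧ (¬(e ∧ e) ∧ c ∨ a))
= ¬(e ∧ c ∨ ¬(e ∧ e) ∧ c)   [absorption]
= ¬(e ∧ c ∨ ¬e ∧ c)   [idempotence]
= ¬c   [distribution]

¬c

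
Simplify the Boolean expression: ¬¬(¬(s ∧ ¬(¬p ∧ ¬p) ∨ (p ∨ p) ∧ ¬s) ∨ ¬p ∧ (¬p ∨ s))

¬p

¬¬(¬(s ∧ ¬(¬p ∧ ¬p) ∨ (p ∨ p) ∧ ¬s) ∨ ¬p ∧ (¬p ∨ s))
= ¬¬(¬(s ∧ (p ∨ p) ∨ (p ∨ p) ∧ ¬s) ∨ ¬p ∧ (¬p ∨ s))
= ¬¬(¬(s ∧ (p ∨ p) ∨ (p ∨ p) ∧ ¬s) ∨ ¬p)
= ¬¬(¬(p ∨ p) ∨ ¬p)
= ¬((p ∨ p) ∧ p)
= ¬(p ∧ p)
= ¬p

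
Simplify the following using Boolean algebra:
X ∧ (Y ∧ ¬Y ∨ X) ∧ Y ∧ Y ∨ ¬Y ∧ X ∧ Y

X ∧ (Y ∧ ¬Y ∨ X) ∧ Y ∧ Y ∨ ¬Y ∧ X ∧ Y
= X ∧ X ∧ Y ∧ Y ∨ ¬Y ∧ X ∧ Y
= X ∧ Y ∧ Y ∨ ¬Y ∧ X ∧ Y
= X ∧ Y

X ∧ Y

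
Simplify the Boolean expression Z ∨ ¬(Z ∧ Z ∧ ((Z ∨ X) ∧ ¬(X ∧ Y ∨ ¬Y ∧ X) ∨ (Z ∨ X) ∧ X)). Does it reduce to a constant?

True

Z ∨ ¬(Z ∧ Z ∧ ((Z ∨ X) ∧ ¬(X ∧ Y ∨ ¬Y ∧ X) ∨ (Z ∨ X) ∧ X))
= Z ∨ ¬(Z ∧ Z ∧ ((Z ∨ X) ∧ ¬X ∨ (Z ∨ X) ∧ X))   — distribution
= Z ∨ ¬(Z ∧ ((Z ∨ X) ∧ ¬X ∨ (Z ∨ X) ∧ X))   — idempotence
= Z ∨ ¬(Z ∧ (Z ∨ X))   — distribution
= Z ∨ ¬Z   — absorption
= True   — complement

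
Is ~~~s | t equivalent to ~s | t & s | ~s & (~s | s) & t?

Yes

E1: ~~~s | t
    = ~s | t
E2: ~s | t & s | ~s & (~s | s) & t
    = ~s | t & s | ~s & t
    = ~s | t
Both reduce to ~s | t, so they are equivalent.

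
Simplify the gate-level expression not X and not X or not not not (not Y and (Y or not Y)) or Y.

not X or Y

not X and not X or not not not (not Y and (Y or not Y)) or Y
= not X and not X or not not not not Y or Y   — complement / identity
= not X and not X or not not Y or Y   — double negation
= not X and not X or Y or Y   — double negation
= not X or Y or Y   — idempotence
= not X or Y   — idempotence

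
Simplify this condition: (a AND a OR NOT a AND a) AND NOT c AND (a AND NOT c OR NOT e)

(a AND a OR NOT a AND a) AND NOT c AND (a AND NOT c OR NOT e)
= a AND NOT c AND (a AND NOT c OR NOT e)   (distribution)
= a AND NOT c   (absorption)

a AND NOT c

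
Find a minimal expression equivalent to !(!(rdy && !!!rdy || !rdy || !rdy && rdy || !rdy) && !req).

!rdy || req

!(!(rdy && !!!rdy || !rdy || !rdy && rdy || !rdy) && !req)
= !(!(rdy && !rdy || !rdy || !rdy && rdy || !rdy) && !req)   [double negation]
= !(!(rdy && !rdy || !rdy || !rdy) && !req)   [complement / identity]
= !(!(!rdy || !rdy) && !req)   [complement / identity]
= !(!!rdy && !req)   [idempotence]
= !rdy || req   [De Morgan]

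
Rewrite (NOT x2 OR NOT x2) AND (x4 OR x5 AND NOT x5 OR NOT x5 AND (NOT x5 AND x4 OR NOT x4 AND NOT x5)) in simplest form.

NOT x2 AND (x4 OR NOT x5)

(NOT x2 OR NOT x2) AND (x4 OR x5 AND NOT x5 OR NOT x5 AND (NOT x5 AND x4 OR NOT x4 AND NOT x5))
= (NOT x2 OR NOT x2) AND (x4 OR x5 AND NOT x5 OR NOT x5 AND NOT x5)
= (NOT x2 OR NOT x2) AND (x4 OR NOT x5)
= NOT x2 AND (x4 OR NOT x5)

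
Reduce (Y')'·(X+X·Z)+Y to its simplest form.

Y

(Y')'·(X+X·Z)+Y
= (Y')'·X+Y   (absorption)
= Y·X+Y   (double negation)
= Y   (absorption)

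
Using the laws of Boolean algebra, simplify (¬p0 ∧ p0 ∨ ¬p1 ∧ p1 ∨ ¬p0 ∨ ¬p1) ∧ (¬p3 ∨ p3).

¬p0 ∨ ¬p1

(¬p0 ∧ p0 ∨ ¬p1 ∧ p1 ∨ ¬p0 ∨ ¬p1) ∧ (¬p3 ∨ p3)
= ¬p0 ∧ p0 ∨ ¬p1 ∧ p1 ∨ ¬p0 ∨ ¬p1   (complement / identity)
= ¬p1 ∧ p1 ∨ ¬p0 ∨ ¬p1   (complement / identity)
= ¬p0 ∨ ¬p1   (complement / identity)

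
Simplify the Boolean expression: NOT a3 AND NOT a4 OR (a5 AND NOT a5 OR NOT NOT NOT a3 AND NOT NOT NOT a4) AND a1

NOT a3 AND NOT a4 OR (a5 AND NOT a5 OR NOT NOT NOT a3 AND NOT NOT NOT a4) AND a1
= NOT a3 AND NOT a4 OR NOT NOT NOT a3 AND NOT NOT NOT a4 AND a1   [complement / identity]
= NOT a3 AND NOT a4 OR NOT NOT NOT a3 AND NOT a4 AND a1   [double negation]
= NOT a3 AND NOT a4 OR NOT a3 AND NOT a4 AND a1   [double negation]
= NOT a3 AND NOT a4   [absorption]

NOT a3 AND NOT a4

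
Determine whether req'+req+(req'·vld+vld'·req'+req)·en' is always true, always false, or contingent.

req'+req+(req'·vld+vld'·req'+req)·en'
= req'+req+(req'+req)·en'
= req'+req
= 1

always true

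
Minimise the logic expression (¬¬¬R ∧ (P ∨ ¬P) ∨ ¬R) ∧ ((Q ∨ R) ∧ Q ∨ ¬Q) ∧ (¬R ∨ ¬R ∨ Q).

¬R

(¬¬¬R ∧ (P ∨ ¬P) ∨ ¬R) ∧ ((Q ∨ R) ∧ Q ∨ ¬Q) ∧ (¬R ∨ ¬R ∨ Q)
= (¬¬¬R ∧ (P ∨ ¬P) ∨ ¬R) ∧ (Q ∨ ¬Q) ∧ (¬R ∨ ¬R ∨ Q)   — absorption
= (¬R ∧ (P ∨ ¬P) ∨ ¬R) ∧ (Q ∨ ¬Q) ∧ (¬R ∨ ¬R ∨ Q)   — double negation
= (¬R ∨ ¬R) ∧ (Q ∨ ¬Q) ∧ (¬R ∨ ¬R ∨ Q)   — complement / identity
= (¬R ∨ ¬R) ∧ (¬R ∨ ¬R ∨ Q)   — complement / identity
= ¬R ∨ ¬R   — absorption
= ¬R   — idempotence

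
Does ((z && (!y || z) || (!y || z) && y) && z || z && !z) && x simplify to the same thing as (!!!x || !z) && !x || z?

No

E1: ((z && (!y || z) || (!y || z) && y) && z || z && !z) && x
    = ((z || y) && (!y || z) && z || z && !z) && x   (distribution)
    = ((y && !y || z) && z || z && !z) && x   (distribution)
    = (z && z || z && !z) && x   (complement / identity)
    = z && x   (distribution)
E2: (!!!x || !z) && !x || z
    = (!x || !z) && !x || z   (double negation)
    = !x || z   (absorption)
These differ: at x=0, y=0, z=0, E1 = 0 but E2 = 1.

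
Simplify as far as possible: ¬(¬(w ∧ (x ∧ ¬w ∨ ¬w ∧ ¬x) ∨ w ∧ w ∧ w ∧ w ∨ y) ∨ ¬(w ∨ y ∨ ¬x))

¬(¬(w ∧ (x ∧ ¬w ∨ ¬w ∧ ¬x) ∨ w ∧ w ∧ w ∧ w ∨ y) ∨ ¬(w ∨ y ∨ ¬x))
= ¬(¬(w ∧ ¬w ∨ w ∧ w ∧ w ∧ w ∨ y) ∨ ¬(w ∨ y ∨ ¬x))   [distribution]
= (w ∧ ¬w ∨ w ∧ w ∧ w ∧ w ∨ y) ∧ (w ∨ y ∨ ¬x)   [De Morgan]
= (w ∧ ¬w ∨ w ∧ w ∨ y) ∧ (w ∨ y ∨ ¬x)   [idempotence]
= (w ∨ y) ∧ (w ∨ y ∨ ¬x)   [distribution]
= w ∨ y   [absorption]

w ∨ y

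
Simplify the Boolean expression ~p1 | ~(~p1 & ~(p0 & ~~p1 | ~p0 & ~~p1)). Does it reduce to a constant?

1

~p1 | ~(~p1 & ~(p0 & ~~p1 | ~p0 & ~~p1))
= ~p1 | ~(~p1 & ~~~p1)
= ~p1 | ~(~p1 & ~p1)
= ~p1 | p1 | p1
= ~p1 | p1
= 1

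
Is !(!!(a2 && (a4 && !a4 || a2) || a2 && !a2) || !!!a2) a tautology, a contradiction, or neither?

contradiction

!(!!(a2 && (a4 && !a4 || a2) || a2 && !a2) || !!!a2)
= !(!!(a2 && a2 || a2 && !a2) || !!!a2)   [complement / identity]
= !(!!a2 || !!!a2)   [distribution]
= !(!!a2 || !a2)   [double negation]
= !a2 && a2   [De Morgan]
= false   [complement]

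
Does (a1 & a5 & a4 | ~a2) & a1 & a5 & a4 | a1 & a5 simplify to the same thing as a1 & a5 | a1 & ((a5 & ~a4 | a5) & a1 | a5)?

Yes

E1: (a1 & a5 & a4 | ~a2) & a1 & a5 & a4 | a1 & a5
    = a1 & a5 & a4 | a1 & a5
    = a1 & a5
E2: a1 & a5 | a1 & ((a5 & ~a4 | a5) & a1 | a5)
    = a1 & a5 | a1 & (a5 & a1 | a5)
    = a1 & a5 | a1 & a5
    = a1 & a5
Both reduce to a1 & a5, so they are equivalent.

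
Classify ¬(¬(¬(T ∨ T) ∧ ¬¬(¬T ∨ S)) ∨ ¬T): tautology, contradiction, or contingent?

¬(¬(¬(T ∨ T) ∧ ¬¬(¬T ∨ S)) ∨ ¬T)
= ¬(¬(¬(T ∨ T) ∧ (¬T ∨ S)) ∨ ¬T)
= ¬(¬(¬T ∧ (¬T ∨ S)) ∨ ¬T)
= ¬(¬¬T ∨ ¬T)
= ¬T ∧ T
= False

contradiction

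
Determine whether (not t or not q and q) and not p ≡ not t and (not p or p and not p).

Yes

E1: (not t or not q and q) and not p
    = not t and not p   [complement / identity]
E2: not t and (not p or p and not p)
    = not t and not p   [complement / identity]
Both reduce to not t and not p, so they are equivalent.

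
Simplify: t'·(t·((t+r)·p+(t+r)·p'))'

t'

t'·(t·((t+r)·p+(t+r)·p'))'
= t'·(t·(t+r))'   — distribution
= t'·t'   — absorption
= t'   — idempotence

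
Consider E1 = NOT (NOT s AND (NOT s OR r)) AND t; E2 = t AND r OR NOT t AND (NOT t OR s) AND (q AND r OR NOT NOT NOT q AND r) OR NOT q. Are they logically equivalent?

No

E1: NOT (NOT s AND (NOT s OR r)) AND t
    = NOT NOT s AND t   — absorption
    = s AND t   — double negation
E2: t AND r OR NOT t AND (NOT t OR s) AND (q AND r OR NOT NOT NOT q AND r) OR NOT q
    = t AND r OR NOT t AND (q AND r OR NOT NOT NOT q AND r) OR NOT q   — absorption
    = t AND r OR NOT t AND (q AND r OR NOT q AND r) OR NOT q   — double negation
    = t AND r OR NOT t AND r OR NOT q   — distribution
    = r OR NOT q   — distribution
These differ: at q=0, r=1, s=0, t=1, E1 = 0 but E2 = 1.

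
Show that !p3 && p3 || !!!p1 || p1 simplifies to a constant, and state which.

true

!p3 && p3 || !!!p1 || p1
= !p3 && p3 || !p1 || p1   — double negation
= !p1 || p1   — complement / identity
= true   — complement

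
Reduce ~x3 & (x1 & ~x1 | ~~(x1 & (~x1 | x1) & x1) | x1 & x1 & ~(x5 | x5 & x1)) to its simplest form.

~x3 & (x1 & ~x1 | ~~(x1 & (~x1 | x1) & x1) | x1 & x1 & ~(x5 | x5 & x1))
= ~x3 & (x1 & ~x1 | x1 & (~x1 | x1) & x1 | x1 & x1 & ~(x5 | x5 & x1))   (double negation)
= ~x3 & (x1 & ~x1 | x1 & x1 | x1 & x1 & ~(x5 | x5 & x1))   (complement / identity)
= ~x3 & (x1 & ~x1 | x1 & x1 | x1 & x1 & ~x5)   (absorption)
= ~x3 & (x1 | x1 & x1 & ~x5)   (distribution)
= ~x3 & (x1 | x1 & ~x5)   (idempotence)
= ~x3 & x1   (absorption)

~x3 & x1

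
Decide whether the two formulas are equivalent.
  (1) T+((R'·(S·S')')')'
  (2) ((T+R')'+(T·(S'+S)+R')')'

E1: T+((R'·(S·S')')')'
    = T+(R+S·S')'   (De Morgan)
    = T+R'   (complement / identity)
E2: ((T+R')'+(T·(S'+S)+R')')'
    = ((T+R')'+(T+R')')'   (complement / identity)
    = (T+R')·(T+R')   (De Morgan)
    = T+R'   (idempotence)
Both reduce to T+R', so they are equivalent.

Yes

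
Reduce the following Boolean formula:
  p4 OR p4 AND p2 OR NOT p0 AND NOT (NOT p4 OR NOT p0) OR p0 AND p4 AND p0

p4 OR p4 AND p2 OR NOT p0 AND NOT (NOT p4 OR NOT p0) OR p0 AND p4 AND p0
= p4 OR p4 AND p2 OR NOT p0 AND p4 AND p0 OR p0 AND p4 AND p0   — De Morgan
= p4 OR p4 AND p2 OR p4 AND p0   — distribution
= p4 OR p4 AND p0   — absorption
= p4   — absorption

p4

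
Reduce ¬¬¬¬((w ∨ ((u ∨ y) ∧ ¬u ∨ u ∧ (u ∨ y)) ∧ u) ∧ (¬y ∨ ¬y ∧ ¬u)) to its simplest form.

¬¬¬¬((w ∨ ((u ∨ y) ∧ ¬u ∨ u ∧ (u ∨ y)) ∧ u) ∧ (¬y ∨ ¬y ∧ ¬u))
= ¬¬¬¬((w ∨ (u ∨ y) ∧ u) ∧ (¬y ∨ ¬y ∧ ¬u))   (distribution)
= ¬¬((w ∨ (u ∨ y) ∧ u) ∧ (¬y ∨ ¬y ∧ ¬u))   (double negation)
= ¬¬((w ∨ (u ∨ y) ∧ u) ∧ ¬y)   (absorption)
= ¬¬((w ∨ u) ∧ ¬y)   (absorption)
= (w ∨ u) ∧ ¬y   (double negation)

(w ∨ u) ∧ ¬y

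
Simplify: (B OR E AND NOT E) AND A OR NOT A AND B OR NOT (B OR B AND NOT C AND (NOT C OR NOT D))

(B OR E AND NOT E) AND A OR NOT A AND B OR NOT (B OR B AND NOT C AND (NOT C OR NOT D))
= B AND A OR NOT A AND B OR NOT (B OR B AND NOT C AND (NOT C OR NOT D))
= B AND A OR NOT A AND B OR NOT (B OR B AND NOT C)
= B OR NOT (B OR B AND NOT C)
= B OR NOT B
= TRUE

TRUE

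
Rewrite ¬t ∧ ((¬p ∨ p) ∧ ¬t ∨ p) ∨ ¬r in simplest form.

¬t ∨ ¬r

¬t ∧ ((¬p ∨ p) ∧ ¬t ∨ p) ∨ ¬r
= ¬t ∧ (¬t ∨ p) ∨ ¬r   [complement / identity]
= ¬t ∨ ¬r   [absorption]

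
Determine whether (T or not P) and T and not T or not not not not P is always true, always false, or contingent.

(T or not P) and T and not T or not not not not P
= T and not T or not not not not P   (absorption)
= not not not not P   (complement / identity)
= not not P   (double negation)
= P   (double negation)
This depends on P, so it is not a constant.

contingent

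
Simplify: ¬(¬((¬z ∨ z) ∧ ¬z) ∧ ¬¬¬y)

¬(¬((¬z ∨ z) ∧ ¬z) ∧ ¬¬¬y)
= ¬(¬((¬z ∨ z) ∧ ¬z) ∧ ¬y)   (double negation)
= (¬z ∨ z) ∧ ¬z ∨ y   (De Morgan)
= ¬z ∨ y   (complement / identity)

¬z ∨ y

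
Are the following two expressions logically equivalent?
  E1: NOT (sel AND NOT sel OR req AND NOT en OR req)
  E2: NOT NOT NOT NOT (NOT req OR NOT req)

E1: NOT (sel AND NOT sel OR req AND NOT en OR req)
    = NOT (sel AND NOT sel OR req)
    = NOT req
E2: NOT NOT NOT NOT (NOT req OR NOT req)
    = NOT NOT NOT NOT NOT req
    = NOT NOT NOT req
    = NOT req
Both reduce to NOT req, so they are equivalent.

Yes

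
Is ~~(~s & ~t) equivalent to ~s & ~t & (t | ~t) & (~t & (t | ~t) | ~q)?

E1: ~~(~s & ~t)
    = ~s & ~t   — double negation
E2: ~s & ~t & (t | ~t) & (~t & (t | ~t) | ~q)
    = ~s & ~t & (t | ~t)   — absorption
    = ~s & ~t   — complement / identity
Both reduce to ~s & ~t, so they are equivalent.

Yes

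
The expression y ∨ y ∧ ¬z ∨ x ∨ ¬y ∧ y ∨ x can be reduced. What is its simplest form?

y ∨ x

y ∨ y ∧ ¬z ∨ x ∨ ¬y ∧ y ∨ x
= y ∨ y ∧ ¬z ∨ x ∨ x
= y ∨ x ∨ x
= y ∨ x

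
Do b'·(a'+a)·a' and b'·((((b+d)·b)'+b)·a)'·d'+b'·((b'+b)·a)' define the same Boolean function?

E1: b'·(a'+a)·a'
    = b'·a'   (complement / identity)
E2: b'·((((b+d)·b)'+b)·a)'·d'+b'·((b'+b)·a)'
    = b'·((b'+b)·a)'·d'+b'·((b'+b)·a)'   (absorption)
    = b'·((b'+b)·a)'   (absorption)
    = b'·a'   (complement / identity)
Both reduce to b'·a', so they are equivalent.

Yes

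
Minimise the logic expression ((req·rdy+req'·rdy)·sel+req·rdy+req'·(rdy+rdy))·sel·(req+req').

rdy·sel

((req·rdy+req'·rdy)·sel+req·rdy+req'·(rdy+rdy))·sel·(req+req')
= ((req·rdy+req'·rdy)·sel+req·rdy+req'·rdy)·sel·(req+req')   — idempotence
= (req·rdy+req'·rdy)·sel·(req+req')   — absorption
= rdy·sel·(req+req')   — distribution
= rdy·sel   — complement / identity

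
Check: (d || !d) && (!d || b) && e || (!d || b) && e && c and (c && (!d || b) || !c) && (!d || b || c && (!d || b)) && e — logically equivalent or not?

E1: (d || !d) && (!d || b) && e || (!d || b) && e && c
    = (!d || b) && e || (!d || b) && e && c   (complement / identity)
    = (!d || b) && e   (absorption)
E2: (c && (!d || b) || !c) && (!d || b || c && (!d || b)) && e
    = (c && (!d || b) || !c && (!d || b)) && e   (distribution)
    = (!d || b) && e   (distribution)
Both reduce to (!d || b) && e, so they are equivalent.

Yes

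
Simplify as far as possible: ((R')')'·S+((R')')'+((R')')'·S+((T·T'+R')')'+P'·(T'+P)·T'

R'+P'·T'

((R')')'·S+((R')')'+((R')')'·S+((T·T'+R')')'+P'·(T'+P)·T'
= ((R')')'·S+((R')')'+((R')')'·S+((T·T'+R')')'+P'·T'   (absorption)
= ((R')')'·S+((R')')'+((R')')'·S+((R')')'+P'·T'   (complement / identity)
= ((R')')'·S+((R')')'+P'·T'   (idempotence)
= ((R')')'+P'·T'   (absorption)
= R'+P'·T'   (double negation)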